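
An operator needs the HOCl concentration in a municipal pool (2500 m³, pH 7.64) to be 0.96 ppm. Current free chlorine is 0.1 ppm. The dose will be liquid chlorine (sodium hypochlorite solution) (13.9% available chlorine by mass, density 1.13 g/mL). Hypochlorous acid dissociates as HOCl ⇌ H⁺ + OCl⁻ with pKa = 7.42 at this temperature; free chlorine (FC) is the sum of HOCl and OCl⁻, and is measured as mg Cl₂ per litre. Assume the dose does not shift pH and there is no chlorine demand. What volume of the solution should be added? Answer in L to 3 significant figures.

Volume: 2500 m³ = 2,500,000 L.
[OCl⁻]/[HOCl] = 10^(pH − pKa) = 10^(7.64 − 7.42) = 1.66; fraction as HOCl = 1/(1 + 1.66) = 0.376.
Free chlorine required for 0.96 ppm HOCl: 0.96 / 0.376 = 2.553 ppm.
FC to add: 2.553 − 0.1 = 2.453 mg/L as Cl₂.
Cl₂ equivalent: 2.453 mg/L × 2,500,000 L = 6133 g.
Product at 13.9% available Cl: 6133 / 0.139 = 44,120 g.
Volume: 44,120 g ÷ 1.13 g/mL = 39,050 mL.

39.0 L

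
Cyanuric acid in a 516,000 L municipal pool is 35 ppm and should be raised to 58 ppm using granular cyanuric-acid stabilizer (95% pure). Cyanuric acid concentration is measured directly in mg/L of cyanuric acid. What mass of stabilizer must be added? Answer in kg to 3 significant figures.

CYA to add: (58 − 35) = 23 mg/L × 516,000 L = 11,870 g cyanuric acid.
At 95% purity: 11,870 / 0.95 = 12,490 g product.

12.5 kg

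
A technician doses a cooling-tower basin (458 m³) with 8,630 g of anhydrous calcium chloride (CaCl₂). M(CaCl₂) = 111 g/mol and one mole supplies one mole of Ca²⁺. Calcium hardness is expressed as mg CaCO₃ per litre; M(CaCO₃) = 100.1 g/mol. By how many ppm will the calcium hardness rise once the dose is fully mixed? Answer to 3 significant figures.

Volume: 458 m³ = 458,000 L.
Moles of Ca²⁺: 8,630 g ÷ 111 g/mol = 77.75 mol.
As CaCO₃: 77.75 mol × 100.1 g/mol = 7783 g.
Rise: 7783 g / 458,000 L × 1000 = 16.99 mg/L.

17.0 ppm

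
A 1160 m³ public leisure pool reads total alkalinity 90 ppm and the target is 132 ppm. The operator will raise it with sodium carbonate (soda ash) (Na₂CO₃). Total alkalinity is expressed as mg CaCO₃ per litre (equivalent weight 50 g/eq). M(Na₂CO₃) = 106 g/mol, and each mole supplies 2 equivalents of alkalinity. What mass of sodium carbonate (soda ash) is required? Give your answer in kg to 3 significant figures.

Volume: 1160 m³ = 1,160,000 L.
Alkalinity to add: (132 − 90) = 42 mg/L as CaCO₃ × 1,160,000 L = 48,720 g as CaCO₃.
Equivalents: 48,720 g ÷ 50 g/eq = 974.4 eq.
Each mole of Na₂CO₃ supplies 2 eq, so 974.4 / 2 = 487.2 mol.
Mass: 487.2 mol × 106 g/mol = 51,640 g.

51.6 kg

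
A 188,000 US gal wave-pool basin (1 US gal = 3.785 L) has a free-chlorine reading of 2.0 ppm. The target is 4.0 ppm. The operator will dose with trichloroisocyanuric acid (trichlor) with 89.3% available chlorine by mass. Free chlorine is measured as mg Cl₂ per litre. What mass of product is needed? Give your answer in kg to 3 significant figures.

1.59 kg

Volume: 188,000 US gal × 3.785 L/gal = 711,580 L.
Chlorine deficit: 4.0 − 2.0 = 2 ppm = 2 mg/L as Cl₂.
Cl₂ equivalent needed: 2 mg/L × 711,580 L = 1,423,000 mg = 1423 g.
Product at 89.3% available chlorine: 1423 / 0.893 = 1594 g.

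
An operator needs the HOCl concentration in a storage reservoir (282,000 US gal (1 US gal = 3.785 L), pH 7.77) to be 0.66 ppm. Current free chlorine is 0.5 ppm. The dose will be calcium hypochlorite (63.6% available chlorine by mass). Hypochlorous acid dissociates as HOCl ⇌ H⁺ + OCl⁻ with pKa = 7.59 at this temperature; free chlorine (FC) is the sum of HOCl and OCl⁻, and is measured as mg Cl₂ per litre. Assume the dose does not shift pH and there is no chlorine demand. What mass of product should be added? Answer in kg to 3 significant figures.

Volume: 282,000 US gal × 3.785 L/gal = 1,067,370 L.
[OCl⁻]/[HOCl] = 10^(pH − pKa) = 10^(7.77 − 7.59) = 1.514; fraction as HOCl = 1/(1 + 1.514) = 0.3978.
Free chlorine required for 0.66 ppm HOCl: 0.66 / 0.3978 = 1.659 ppm.
FC to add: 1.659 − 0.5 = 1.159 mg/L as Cl₂.
Cl₂ equivalent: 1.159 mg/L × 1,067,370 L = 1237 g.
Product at 63.6% available Cl: 1237 / 0.636 = 1945 g.

1.95 kg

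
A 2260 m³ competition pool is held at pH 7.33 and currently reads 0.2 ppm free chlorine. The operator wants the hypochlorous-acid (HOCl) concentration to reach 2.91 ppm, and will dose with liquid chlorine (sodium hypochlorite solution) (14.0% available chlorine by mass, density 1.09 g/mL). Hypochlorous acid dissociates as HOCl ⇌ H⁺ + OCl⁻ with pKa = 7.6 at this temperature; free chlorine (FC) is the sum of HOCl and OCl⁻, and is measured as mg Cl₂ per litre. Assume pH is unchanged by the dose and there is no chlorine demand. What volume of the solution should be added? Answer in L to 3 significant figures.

Volume: 2260 m³ = 2,260,000 L.
[OCl⁻]/[HOCl] = 10^(pH − pKa) = 10^(7.33 − 7.6) = 0.537; fraction as HOCl = 1/(1 + 0.537) = 0.6506.
Free chlorine required for 2.91 ppm HOCl: 2.91 / 0.6506 = 4.473 ppm.
FC to add: 4.473 − 0.2 = 4.273 mg/L as Cl₂.
Cl₂ equivalent: 4.273 mg/L × 2,260,000 L = 9656 g.
Product at 14.0% available Cl: 9656 / 0.14 = 68,970 g.
Volume: 68,970 g ÷ 1.09 g/mL = 63,280 mL.

63.3 L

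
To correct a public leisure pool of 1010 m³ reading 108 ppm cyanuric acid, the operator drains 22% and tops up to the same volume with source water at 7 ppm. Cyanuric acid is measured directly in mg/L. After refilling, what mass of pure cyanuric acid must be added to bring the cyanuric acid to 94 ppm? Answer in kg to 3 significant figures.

8.30 kg

Volume: 1010 m³ = 1,010,000 L.
After draining 22% and refilling: 108 × 0.78 + 7 × 0.22 = 85.78 ppm.
Deficit to target: 94 − 85.78 = 8.22 mg/L.
Mass: 8.22 mg/L × 1,010,000 L = 8302 g cyanuric acid.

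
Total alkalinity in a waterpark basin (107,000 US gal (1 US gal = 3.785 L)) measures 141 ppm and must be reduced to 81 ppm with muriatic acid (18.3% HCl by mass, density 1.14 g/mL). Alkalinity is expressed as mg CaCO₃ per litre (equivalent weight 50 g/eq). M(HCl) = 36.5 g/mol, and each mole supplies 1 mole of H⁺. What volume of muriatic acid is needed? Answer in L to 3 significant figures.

Volume: 107,000 US gal × 3.785 L/gal = 404,995 L.
Alkalinity to neutralize: (141 − 81) = 60 mg/L as CaCO₃ × 404,995 L = 24,300 g as CaCO₃.
Equivalents of H⁺ required: 24,300 ÷ 50 g/eq = 486 eq = 486 mol HCl.
Mass of HCl: 486 × 36.5 = 17,740 g.
Mass of 18.3% solution: 17,740 / 0.183 = 96,930 g.
Volume: 96,930 g ÷ 1.14 g/mL = 85,030 mL.

85.0 L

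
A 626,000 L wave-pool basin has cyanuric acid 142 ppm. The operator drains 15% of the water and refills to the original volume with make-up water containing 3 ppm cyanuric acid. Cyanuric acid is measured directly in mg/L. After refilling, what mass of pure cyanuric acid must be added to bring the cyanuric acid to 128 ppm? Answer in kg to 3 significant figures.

4.29 kg

After draining 15% and refilling: 142 × 0.85 + 3 × 0.15 = 121.15 ppm.
Deficit to target: 128 − 121.15 = 6.85 mg/L.
Mass: 6.85 mg/L × 626,000 L = 4288 g cyanuric acid.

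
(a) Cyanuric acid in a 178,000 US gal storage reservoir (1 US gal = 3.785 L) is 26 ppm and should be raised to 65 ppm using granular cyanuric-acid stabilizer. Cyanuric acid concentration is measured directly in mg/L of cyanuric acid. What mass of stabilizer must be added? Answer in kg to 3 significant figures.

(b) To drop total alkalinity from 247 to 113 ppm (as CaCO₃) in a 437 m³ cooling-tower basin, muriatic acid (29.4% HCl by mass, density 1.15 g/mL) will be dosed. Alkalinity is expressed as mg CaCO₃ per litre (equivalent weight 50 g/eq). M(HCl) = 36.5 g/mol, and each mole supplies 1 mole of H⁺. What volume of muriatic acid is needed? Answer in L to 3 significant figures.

(a) Volume: 178,000 US gal × 3.785 L/gal = 673,730 L.
(a) CYA to add: (65 − 26) = 39 mg/L × 673,730 L = 26,280 g cyanuric acid.

(b) Volume: 437 m³ = 437,000 L.
(b) Alkalinity to neutralize: (247 − 113) = 134 mg/L as CaCO₃ × 437,000 L = 58,560 g as CaCO₃.
(b) Equivalents of H⁺ required: 58,560 ÷ 50 g/eq = 1171 eq = 1171 mol HCl.
(b) Mass of HCl: 1171 × 36.5 = 42,750 g.
(b) Mass of 29.4% solution: 42,750 / 0.294 = 145,400 g.
(b) Volume: 145,400 g ÷ 1.15 g/mL = 126,400 mL.

(a) 26.3 kg; (b) 126 L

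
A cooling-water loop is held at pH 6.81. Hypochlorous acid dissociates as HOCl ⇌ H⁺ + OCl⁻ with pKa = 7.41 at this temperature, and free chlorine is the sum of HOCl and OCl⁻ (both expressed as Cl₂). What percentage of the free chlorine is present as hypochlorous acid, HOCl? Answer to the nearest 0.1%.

79.9%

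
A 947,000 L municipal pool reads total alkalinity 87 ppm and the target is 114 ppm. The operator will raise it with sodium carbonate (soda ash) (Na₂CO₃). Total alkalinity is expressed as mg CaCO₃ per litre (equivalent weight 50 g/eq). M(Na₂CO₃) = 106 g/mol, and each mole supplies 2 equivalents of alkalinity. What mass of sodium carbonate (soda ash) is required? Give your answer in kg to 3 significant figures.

Alkalinity to add: (114 − 87) = 27 mg/L as CaCO₃ × 947,000 L = 25,570 g as CaCO₃.
Equivalents: 25,570 g ÷ 50 g/eq = 511.4 eq.
Each mole of Na₂CO₃ supplies 2 eq, so 511.4 / 2 = 255.7 mol.
Mass: 255.7 mol × 106 g/mol = 27,100 g.

27.1 kg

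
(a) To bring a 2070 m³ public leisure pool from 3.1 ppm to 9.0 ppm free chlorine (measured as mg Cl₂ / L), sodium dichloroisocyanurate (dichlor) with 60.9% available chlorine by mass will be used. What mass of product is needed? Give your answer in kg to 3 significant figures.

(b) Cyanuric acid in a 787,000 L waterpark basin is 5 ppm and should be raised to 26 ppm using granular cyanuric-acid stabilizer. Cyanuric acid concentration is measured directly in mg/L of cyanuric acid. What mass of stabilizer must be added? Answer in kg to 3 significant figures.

(a) 20.1 kg; (b) 16.5 kg

(a) Volume: 2070 m³ = 2,070,000 L.
(a) Chlorine deficit: 9.0 − 3.1 = 5.9 ppm = 5.9 mg/L as Cl₂.
(a) Cl₂ equivalent needed: 5.9 mg/L × 2,070,000 L = 12,210,000 mg = 12,210 g.
(a) Product at 60.9% available chlorine: 12,210 / 0.609 = 20,050 g.

(b) CYA to add: (26 − 5) = 21 mg/L × 787,000 L = 16,530 g cyanuric acid.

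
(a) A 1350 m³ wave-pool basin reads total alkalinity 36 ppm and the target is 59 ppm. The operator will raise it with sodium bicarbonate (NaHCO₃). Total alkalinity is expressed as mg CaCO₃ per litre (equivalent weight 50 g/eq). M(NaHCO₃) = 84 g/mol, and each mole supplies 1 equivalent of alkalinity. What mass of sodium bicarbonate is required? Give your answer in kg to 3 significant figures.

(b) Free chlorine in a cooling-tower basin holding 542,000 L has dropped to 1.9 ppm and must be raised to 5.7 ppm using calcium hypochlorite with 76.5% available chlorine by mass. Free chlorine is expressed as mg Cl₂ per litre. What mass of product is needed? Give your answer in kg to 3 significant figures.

(a) Volume: 1350 m³ = 1,350,000 L.
(a) Alkalinity to add: (59 − 36) = 23 mg/L as CaCO₃ × 1,350,000 L = 31,050 g as CaCO₃.
(a) Equivalents: 31,050 g ÷ 50 g/eq = 621 eq.
(a) NaHCO₃ supplies 1 eq per mole → 621 mol.
(a) Mass: 621 mol × 84 g/mol = 52,160 g.

(b) Chlorine deficit: 5.7 − 1.9 = 3.8 ppm = 3.8 mg/L as Cl₂.
(b) Cl₂ equivalent needed: 3.8 mg/L × 542,000 L = 2,060,000 mg = 2060 g.
(b) Product at 76.5% available chlorine: 2060 / 0.765 = 2692 g.

(a) 52.2 kg; (b) 2.69 kg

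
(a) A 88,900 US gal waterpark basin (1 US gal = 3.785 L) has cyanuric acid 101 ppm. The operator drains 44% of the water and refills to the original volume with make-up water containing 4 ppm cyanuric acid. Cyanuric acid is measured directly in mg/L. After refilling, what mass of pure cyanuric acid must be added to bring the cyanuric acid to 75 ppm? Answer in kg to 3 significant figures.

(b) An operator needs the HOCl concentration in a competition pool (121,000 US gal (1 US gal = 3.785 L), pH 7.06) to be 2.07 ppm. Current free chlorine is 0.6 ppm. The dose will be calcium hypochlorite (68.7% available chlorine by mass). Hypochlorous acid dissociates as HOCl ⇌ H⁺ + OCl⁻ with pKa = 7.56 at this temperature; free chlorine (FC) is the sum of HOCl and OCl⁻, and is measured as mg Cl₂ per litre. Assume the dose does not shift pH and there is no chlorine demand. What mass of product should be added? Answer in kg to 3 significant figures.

(a) 5.61 kg; (b) 1.42 kg

(a) Volume: 88,900 US gal × 3.785 L/gal = 336,486 L.
(a) After draining 44% and refilling: 101 × 0.56 + 4 × 0.44 = 58.32 ppm.
(a) Deficit to target: 75 − 58.32 = 16.68 mg/L.
(a) Mass: 16.68 mg/L × 336,486 L = 5613 g cyanuric acid.

(b) Volume: 121,000 US gal × 3.785 L/gal = 457,985 L.
(b) [OCl⁻]/[HOCl] = 10^(pH − pKa) = 10^(7.06 − 7.56) = 0.3162; fraction as HOCl = 1/(1 + 0.3162) = 0.7597.
(b) Free chlorine required for 2.07 ppm HOCl: 2.07 / 0.7597 = 2.725 ppm.
(b) FC to add: 2.725 − 0.6 = 2.125 mg/L as Cl₂.
(b) Cl₂ equivalent: 2.125 mg/L × 457,985 L = 973 g.
(b) Product at 68.7% available Cl: 973 / 0.687 = 1416 g.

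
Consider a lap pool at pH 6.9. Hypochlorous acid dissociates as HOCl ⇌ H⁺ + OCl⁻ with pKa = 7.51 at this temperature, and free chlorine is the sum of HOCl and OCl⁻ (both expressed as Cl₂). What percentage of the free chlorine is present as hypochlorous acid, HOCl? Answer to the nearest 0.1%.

[OCl⁻]/[HOCl] = 10^(pH − pKa) = 10^(6.9 − 7.51) = 10^-0.61 = 0.2455.
Fraction as HOCl = 1 / (1 + 0.2455) = 0.8029.

80.3%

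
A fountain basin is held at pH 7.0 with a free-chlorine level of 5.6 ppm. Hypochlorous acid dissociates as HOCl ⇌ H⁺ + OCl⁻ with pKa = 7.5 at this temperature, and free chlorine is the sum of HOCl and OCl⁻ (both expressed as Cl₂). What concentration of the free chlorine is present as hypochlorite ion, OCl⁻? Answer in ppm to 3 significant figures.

1.35 ppm

[OCl⁻]/[HOCl] = 10^(pH − pKa) = 10^(7.0 − 7.5) = 10^-0.50 = 0.3162.
Fraction as HOCl = 1 / (1 + 0.3162) = 0.7597.
OCl⁻ = (1 − 0.7597) × 5.6 ppm = 1.345 ppm.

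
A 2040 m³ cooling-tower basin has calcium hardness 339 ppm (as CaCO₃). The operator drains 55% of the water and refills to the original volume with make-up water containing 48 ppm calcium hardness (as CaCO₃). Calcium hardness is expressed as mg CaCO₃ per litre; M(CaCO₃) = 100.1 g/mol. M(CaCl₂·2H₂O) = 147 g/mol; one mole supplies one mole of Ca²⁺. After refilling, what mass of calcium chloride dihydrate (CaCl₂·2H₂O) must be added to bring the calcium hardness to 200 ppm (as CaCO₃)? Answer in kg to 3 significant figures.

Volume: 2040 m³ = 2,040,000 L.
After draining 55% and refilling: 339 × 0.45 + 48 × 0.55 = 178.95 ppm.
Deficit to target: 200 − 178.95 = 21.05 mg/L.
As CaCO₃: 21.05 mg/L × 2,040,000 L = 42,940 g; ÷ 100.1 = 429 mol Ca²⁺.
Mass: 429 × 147 = 63,060 g.

63.1 kg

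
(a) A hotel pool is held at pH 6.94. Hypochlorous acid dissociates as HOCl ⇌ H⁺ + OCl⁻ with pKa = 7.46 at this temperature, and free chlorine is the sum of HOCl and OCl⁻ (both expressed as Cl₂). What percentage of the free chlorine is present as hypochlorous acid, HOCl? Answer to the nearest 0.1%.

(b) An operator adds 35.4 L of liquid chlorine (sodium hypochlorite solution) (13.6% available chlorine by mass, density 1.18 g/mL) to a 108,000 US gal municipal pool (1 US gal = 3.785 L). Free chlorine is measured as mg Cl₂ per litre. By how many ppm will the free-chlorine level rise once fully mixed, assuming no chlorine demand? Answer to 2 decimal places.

(a) 76.8%; (b) 13.90 ppm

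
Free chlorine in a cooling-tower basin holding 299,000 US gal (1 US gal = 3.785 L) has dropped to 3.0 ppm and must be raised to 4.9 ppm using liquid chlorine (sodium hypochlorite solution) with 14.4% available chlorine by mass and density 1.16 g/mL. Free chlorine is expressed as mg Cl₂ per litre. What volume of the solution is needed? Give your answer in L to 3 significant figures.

12.9 L

Volume: 299,000 US gal × 3.785 L/gal = 1,131,715 L.
Chlorine deficit: 4.9 − 3.0 = 1.9 ppm = 1.9 mg/L as Cl₂.
Cl₂ equivalent needed: 1.9 mg/L × 1,131,715 L = 2,150,000 mg = 2150 g.
Product at 14.4% available chlorine: 2150 / 0.144 = 14,930 g.
Volume at density 1.16 g/mL: 14,930 g ÷ 1.16 g/mL = 12,870 mL.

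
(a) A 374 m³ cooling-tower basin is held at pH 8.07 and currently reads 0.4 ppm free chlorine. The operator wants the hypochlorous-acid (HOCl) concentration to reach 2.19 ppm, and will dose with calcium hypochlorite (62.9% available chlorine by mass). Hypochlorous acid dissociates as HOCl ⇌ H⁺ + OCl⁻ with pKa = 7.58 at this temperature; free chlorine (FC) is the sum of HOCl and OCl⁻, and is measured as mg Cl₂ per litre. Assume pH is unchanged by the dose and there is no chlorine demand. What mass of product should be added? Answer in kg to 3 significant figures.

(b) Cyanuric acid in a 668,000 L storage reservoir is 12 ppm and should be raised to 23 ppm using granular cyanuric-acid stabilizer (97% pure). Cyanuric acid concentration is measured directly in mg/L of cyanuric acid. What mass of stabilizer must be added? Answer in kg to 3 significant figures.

(a) 5.09 kg; (b) 7.58 kg

(a) Volume: 374 m³ = 374,000 L.
(a) [OCl⁻]/[HOCl] = 10^(pH − pKa) = 10^(8.07 − 7.58) = 3.09; fraction as HOCl = 1/(1 + 3.09) = 0.2445.
(a) Free chlorine required for 2.19 ppm HOCl: 2.19 / 0.2445 = 8.958 ppm.
(a) FC to add: 8.958 − 0.4 = 8.558 mg/L as Cl₂.
(a) Cl₂ equivalent: 8.558 mg/L × 374,000 L = 3201 g.
(a) Product at 62.9% available Cl: 3201 / 0.629 = 5088 g.

(b) CYA to add: (23 − 12) = 11 mg/L × 668,000 L = 7348 g cyanuric acid.
(b) At 97% purity: 7348 / 0.97 = 7575 g product.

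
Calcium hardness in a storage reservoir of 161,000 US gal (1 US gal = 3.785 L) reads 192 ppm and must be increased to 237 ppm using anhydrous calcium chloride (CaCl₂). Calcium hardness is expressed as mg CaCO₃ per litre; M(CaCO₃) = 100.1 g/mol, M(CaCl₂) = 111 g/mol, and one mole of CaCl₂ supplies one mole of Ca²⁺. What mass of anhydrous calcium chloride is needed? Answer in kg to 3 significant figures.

Volume: 161,000 US gal × 3.785 L/gal = 609,385 L.
Hardness to add: (237 − 192) = 45 mg/L as CaCO₃ × 609,385 L = 27,420 g as CaCO₃.
Moles of Ca²⁺ (1 mol Ca²⁺ ≡ 1 mol CaCO₃): 27,420 / 100.1 g/mol = 273.9 mol.
Mass of CaCl₂: 273.9 × 111 = 30,410 g.

30.4 kg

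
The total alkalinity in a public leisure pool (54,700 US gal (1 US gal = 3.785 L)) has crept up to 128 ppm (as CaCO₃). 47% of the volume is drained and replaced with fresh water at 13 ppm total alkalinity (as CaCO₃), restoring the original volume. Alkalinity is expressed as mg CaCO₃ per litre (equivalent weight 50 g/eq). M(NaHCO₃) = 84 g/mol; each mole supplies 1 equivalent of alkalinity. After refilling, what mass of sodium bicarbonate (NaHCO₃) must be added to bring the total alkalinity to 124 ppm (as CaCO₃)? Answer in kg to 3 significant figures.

17.4 kg

Volume: 54,700 US gal × 3.785 L/gal = 207,040 L.
After draining 47% and refilling: 128 × 0.53 + 13 × 0.47 = 73.95 ppm.
Deficit to target: 124 − 73.95 = 50.05 mg/L.
As CaCO₃: 50.05 mg/L × 207,040 L = 10,360 g; ÷ 50 g/eq ÷ 1 = 207.2 mol NaHCO₃.
Mass: 207.2 × 84 = 17,410 g.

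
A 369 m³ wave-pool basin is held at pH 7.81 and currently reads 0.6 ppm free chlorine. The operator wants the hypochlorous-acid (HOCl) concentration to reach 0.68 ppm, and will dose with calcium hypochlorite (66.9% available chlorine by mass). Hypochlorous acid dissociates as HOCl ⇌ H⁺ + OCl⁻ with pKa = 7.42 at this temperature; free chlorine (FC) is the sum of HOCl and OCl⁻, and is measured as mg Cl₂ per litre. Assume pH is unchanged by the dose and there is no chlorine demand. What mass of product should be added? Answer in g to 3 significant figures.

965 g

Volume: 369 m³ = 369,000 L.
[OCl⁻]/[HOCl] = 10^(pH − pKa) = 10^(7.81 − 7.42) = 2.455; fraction as HOCl = 1/(1 + 2.455) = 0.2895.
Free chlorine required for 0.68 ppm HOCl: 0.68 / 0.2895 = 2.349 ppm.
FC to add: 2.349 − 0.6 = 1.749 mg/L as Cl₂.
Cl₂ equivalent: 1.749 mg/L × 369,000 L = 645.5 g.
Product at 66.9% available Cl: 645.5 / 0.669 = 964.8 g.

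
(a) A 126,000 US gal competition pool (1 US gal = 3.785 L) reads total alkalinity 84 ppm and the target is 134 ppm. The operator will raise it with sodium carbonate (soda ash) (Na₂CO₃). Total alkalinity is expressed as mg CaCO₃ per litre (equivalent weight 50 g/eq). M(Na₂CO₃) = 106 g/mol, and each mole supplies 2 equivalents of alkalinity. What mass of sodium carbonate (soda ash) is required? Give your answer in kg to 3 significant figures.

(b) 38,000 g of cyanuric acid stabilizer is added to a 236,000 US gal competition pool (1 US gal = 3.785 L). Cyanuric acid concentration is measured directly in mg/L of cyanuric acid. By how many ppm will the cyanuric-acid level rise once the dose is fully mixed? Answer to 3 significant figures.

(a) 25.3 kg; (b) 42.5 ppm

(a) Volume: 126,000 US gal × 3.785 L/gal = 476,910 L.
(a) Alkalinity to add: (134 − 84) = 50 mg/L as CaCO₃ × 476,910 L = 23,850 g as CaCO₃.
(a) Equivalents: 23,850 g ÷ 50 g/eq = 476.9 eq.
(a) Each mole of Na₂CO₃ supplies 2 eq, so 476.9 / 2 = 238.5 mol.
(a) Mass: 238.5 mol × 106 g/mol = 25,280 g.

(b) Volume: 236,000 US gal × 3.785 L/gal = 893,260 L.
(b) Rise: 38,000 g / 893,260 L × 1000 = 42.54 mg/L.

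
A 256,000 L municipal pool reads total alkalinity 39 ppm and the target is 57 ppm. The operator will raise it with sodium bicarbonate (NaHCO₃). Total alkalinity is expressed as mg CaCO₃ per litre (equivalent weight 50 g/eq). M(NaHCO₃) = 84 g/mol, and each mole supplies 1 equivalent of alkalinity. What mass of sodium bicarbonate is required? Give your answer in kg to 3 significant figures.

Alkalinity to add: (57 − 39) = 18 mg/L as CaCO₃ × 256,000 L = 4608 g as CaCO₃.
Equivalents: 4608 g ÷ 50 g/eq = 92.16 eq.
NaHCO₃ supplies 1 eq per mole → 92.16 mol.
Mass: 92.16 mol × 84 g/mol = 7741 g.

7.74 kg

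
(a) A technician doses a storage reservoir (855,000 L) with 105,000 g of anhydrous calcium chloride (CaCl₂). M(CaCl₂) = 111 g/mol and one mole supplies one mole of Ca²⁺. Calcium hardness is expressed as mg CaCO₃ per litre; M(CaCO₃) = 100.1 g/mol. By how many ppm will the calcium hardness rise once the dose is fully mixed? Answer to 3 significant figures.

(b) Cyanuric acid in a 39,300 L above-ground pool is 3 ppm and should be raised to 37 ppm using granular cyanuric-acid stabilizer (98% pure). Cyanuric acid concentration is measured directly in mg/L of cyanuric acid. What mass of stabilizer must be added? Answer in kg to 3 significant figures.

(a) Moles of Ca²⁺: 105,000 g ÷ 111 g/mol = 945.9 mol.
(a) As CaCO₃: 945.9 mol × 100.1 g/mol = 94,690 g.
(a) Rise: 94,690 g / 855,000 L × 1000 = 110.7 mg/L.

(b) CYA to add: (37 − 3) = 34 mg/L × 39,300 L = 1336 g cyanuric acid.
(b) At 98% purity: 1336 / 0.98 = 1363 g product.

(a) 111 ppm; (b) 1.36 kg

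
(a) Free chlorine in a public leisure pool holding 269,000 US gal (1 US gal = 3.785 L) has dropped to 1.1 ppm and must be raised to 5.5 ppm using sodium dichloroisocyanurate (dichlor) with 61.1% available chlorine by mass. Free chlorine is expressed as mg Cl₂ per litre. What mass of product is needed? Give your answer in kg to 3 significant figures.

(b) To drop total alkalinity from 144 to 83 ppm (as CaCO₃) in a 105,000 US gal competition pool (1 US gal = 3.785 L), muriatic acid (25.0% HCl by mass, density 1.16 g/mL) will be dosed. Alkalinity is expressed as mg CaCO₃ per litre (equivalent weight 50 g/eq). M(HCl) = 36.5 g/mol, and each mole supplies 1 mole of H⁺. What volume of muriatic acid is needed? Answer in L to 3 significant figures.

(a) Volume: 269,000 US gal × 3.785 L/gal = 1,018,165 L.
(a) Chlorine deficit: 5.5 − 1.1 = 4.4 ppm = 4.4 mg/L as Cl₂.
(a) Cl₂ equivalent needed: 4.4 mg/L × 1,018,165 L = 4,480,000 mg = 4480 g.
(a) Product at 61.1% available chlorine: 4480 / 0.611 = 7332 g.

(b) Volume: 105,000 US gal × 3.785 L/gal = 397,425 L.
(b) Alkalinity to neutralize: (144 − 83) = 61 mg/L as CaCO₃ × 397,425 L = 24,240 g as CaCO₃.
(b) Equivalents of H⁺ required: 24,240 ÷ 50 g/eq = 484.9 eq = 484.9 mol HCl.
(b) Mass of HCl: 484.9 × 36.5 = 17,700 g.
(b) Mass of 25.0% solution: 17,700 / 0.25 = 70,790 g.
(b) Volume: 70,790 g ÷ 1.16 g/mL = 61,030 mL.

(a) 7.33 kg; (b) 61.0 L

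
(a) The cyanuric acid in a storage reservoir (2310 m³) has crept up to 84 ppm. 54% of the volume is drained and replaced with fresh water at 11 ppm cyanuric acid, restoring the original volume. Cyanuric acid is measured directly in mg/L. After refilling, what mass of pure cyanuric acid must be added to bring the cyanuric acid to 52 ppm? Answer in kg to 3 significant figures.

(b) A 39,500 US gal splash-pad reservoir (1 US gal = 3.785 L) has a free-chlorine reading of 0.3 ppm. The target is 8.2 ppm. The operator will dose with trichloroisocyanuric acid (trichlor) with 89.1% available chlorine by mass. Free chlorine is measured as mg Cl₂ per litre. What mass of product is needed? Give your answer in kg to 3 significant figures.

(a) 17.1 kg; (b) 1.33 kg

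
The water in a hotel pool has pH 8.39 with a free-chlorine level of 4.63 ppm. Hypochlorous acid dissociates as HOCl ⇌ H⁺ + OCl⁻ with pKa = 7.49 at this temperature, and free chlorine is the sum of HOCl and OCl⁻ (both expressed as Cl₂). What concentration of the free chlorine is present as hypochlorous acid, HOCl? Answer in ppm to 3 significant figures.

[OCl⁻]/[HOCl] = 10^(pH − pKa) = 10^(8.39 − 7.49) = 10^0.90 = 7.943.
Fraction as HOCl = 1 / (1 + 7.943) = 0.1118.
HOCl = 0.1118 × 4.63 ppm = 0.5177 ppm.

0.518 ppm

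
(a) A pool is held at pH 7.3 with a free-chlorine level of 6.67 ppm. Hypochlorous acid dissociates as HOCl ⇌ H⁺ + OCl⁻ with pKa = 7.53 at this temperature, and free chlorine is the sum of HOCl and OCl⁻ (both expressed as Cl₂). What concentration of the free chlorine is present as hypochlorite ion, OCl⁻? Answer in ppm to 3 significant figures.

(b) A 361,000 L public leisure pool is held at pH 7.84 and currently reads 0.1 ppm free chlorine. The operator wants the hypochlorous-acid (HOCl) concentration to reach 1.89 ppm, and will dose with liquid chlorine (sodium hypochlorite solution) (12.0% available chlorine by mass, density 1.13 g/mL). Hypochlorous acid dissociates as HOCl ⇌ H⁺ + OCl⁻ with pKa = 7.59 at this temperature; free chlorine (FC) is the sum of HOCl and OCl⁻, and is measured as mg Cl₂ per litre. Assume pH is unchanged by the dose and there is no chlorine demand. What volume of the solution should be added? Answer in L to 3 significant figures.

(a) 2.47 ppm; (b) 13.7 L

(a) [OCl⁻]/[HOCl] = 10^(pH − pKa) = 10^(7.3 − 7.53) = 10^-0.23 = 0.5888.
(a) Fraction as HOCl = 1 / (1 + 0.5888) = 0.6294.
(a) OCl⁻ = (1 − 0.6294) × 6.67 ppm = 2.472 ppm.

(b) [OCl⁻]/[HOCl] = 10^(pH − pKa) = 10^(7.84 − 7.59) = 1.778; fraction as HOCl = 1/(1 + 1.778) = 0.3599.
(b) Free chlorine required for 1.89 ppm HOCl: 1.89 / 0.3599 = 5.251 ppm.
(b) FC to add: 5.251 − 0.1 = 5.151 mg/L as Cl₂.
(b) Cl₂ equivalent: 5.151 mg/L × 361,000 L = 1859 g.
(b) Product at 12.0% available Cl: 1859 / 0.12 = 15,500 g.
(b) Volume: 15,500 g ÷ 1.13 g/mL = 13,710 mL.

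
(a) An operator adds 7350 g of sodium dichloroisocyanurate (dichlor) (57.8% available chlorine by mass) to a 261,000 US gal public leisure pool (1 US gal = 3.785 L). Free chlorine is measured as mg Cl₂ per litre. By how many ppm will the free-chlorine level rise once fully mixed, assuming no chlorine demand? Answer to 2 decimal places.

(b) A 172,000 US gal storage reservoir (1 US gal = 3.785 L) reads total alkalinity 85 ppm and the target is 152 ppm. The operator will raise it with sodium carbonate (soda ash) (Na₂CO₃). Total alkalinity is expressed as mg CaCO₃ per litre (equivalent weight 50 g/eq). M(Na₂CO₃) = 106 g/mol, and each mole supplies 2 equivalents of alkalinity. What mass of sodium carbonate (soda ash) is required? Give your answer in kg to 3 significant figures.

(a) Volume: 261,000 US gal × 3.785 L/gal = 987,885 L.
(a) Available chlorine delivered: 7350 g × 0.578 = 4248 g as Cl₂.
(a) Concentration rise: 4248 g / 987,885 L = 4.3 mg/L = 4.30 ppm.

(b) Volume: 172,000 US gal × 3.785 L/gal = 651,020 L.
(b) Alkalinity to add: (152 − 85) = 67 mg/L as CaCO₃ × 651,020 L = 43,620 g as CaCO₃.
(b) Equivalents: 43,620 g ÷ 50 g/eq = 872.4 eq.
(b) Each mole of Na₂CO₃ supplies 2 eq, so 872.4 / 2 = 436.2 mol.
(b) Mass: 436.2 mol × 106 g/mol = 46,240 g.

(a) 4.30 ppm; (b) 46.2 kg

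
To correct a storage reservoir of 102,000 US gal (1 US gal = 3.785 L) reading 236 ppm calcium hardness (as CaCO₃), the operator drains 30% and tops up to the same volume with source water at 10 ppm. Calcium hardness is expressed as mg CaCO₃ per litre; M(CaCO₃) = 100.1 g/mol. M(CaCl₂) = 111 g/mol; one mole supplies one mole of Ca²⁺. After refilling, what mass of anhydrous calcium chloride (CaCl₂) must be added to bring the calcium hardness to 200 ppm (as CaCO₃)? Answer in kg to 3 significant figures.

Volume: 102,000 US gal × 3.785 L/gal = 386,070 L.
After draining 30% and refilling: 236 × 0.70 + 10 × 0.30 = 168.2 ppm.
Deficit to target: 200 − 168.2 = 31.8 mg/L.
As CaCO₃: 31.8 mg/L × 386,070 L = 12,280 g; ÷ 100.1 = 122.6 mol Ca²⁺.
Mass: 122.6 × 111 = 13,610 g.

13.6 kg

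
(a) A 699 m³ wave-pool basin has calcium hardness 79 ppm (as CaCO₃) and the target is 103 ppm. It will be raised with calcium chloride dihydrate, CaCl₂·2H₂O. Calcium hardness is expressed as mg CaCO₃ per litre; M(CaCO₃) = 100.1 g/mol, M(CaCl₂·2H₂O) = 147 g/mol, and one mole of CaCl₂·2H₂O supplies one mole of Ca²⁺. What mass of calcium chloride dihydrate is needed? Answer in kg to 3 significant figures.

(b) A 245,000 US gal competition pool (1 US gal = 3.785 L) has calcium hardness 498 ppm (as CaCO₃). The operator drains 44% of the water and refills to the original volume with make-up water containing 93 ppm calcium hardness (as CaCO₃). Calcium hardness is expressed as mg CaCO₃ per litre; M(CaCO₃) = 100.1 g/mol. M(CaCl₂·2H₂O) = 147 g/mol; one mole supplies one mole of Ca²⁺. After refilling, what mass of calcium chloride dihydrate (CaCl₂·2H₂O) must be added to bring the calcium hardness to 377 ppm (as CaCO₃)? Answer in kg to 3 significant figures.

(a) Volume: 699 m³ = 699,000 L.
(a) Hardness to add: (103 − 79) = 24 mg/L as CaCO₃ × 699,000 L = 16,780 g as CaCO₃.
(a) Moles of Ca²⁺ (1 mol Ca²⁺ ≡ 1 mol CaCO₃): 16,780 / 100.1 g/mol = 167.6 mol.
(a) Mass of CaCl₂·2H₂O: 167.6 × 147 = 24,640 g.

(b) Volume: 245,000 US gal × 3.785 L/gal = 927,325 L.
(b) After draining 44% and refilling: 498 × 0.56 + 93 × 0.44 = 319.8 ppm.
(b) Deficit to target: 377 − 319.8 = 57.2 mg/L.
(b) As CaCO₃: 57.2 mg/L × 927,325 L = 53,040 g; ÷ 100.1 = 529.9 mol Ca²⁺.
(b) Mass: 529.9 × 147 = 77,900 g.

(a) 24.6 kg; (b) 77.9 kg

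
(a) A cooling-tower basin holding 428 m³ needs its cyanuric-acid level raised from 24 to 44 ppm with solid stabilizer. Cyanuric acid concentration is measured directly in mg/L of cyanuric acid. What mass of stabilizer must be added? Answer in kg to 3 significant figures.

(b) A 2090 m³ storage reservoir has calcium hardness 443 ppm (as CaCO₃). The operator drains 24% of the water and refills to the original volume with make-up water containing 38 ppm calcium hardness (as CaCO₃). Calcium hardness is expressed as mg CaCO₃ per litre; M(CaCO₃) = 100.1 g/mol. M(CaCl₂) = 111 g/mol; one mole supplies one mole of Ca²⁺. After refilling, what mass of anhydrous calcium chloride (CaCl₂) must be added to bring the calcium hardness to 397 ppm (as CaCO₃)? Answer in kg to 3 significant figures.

(a) Volume: 428 m³ = 428,000 L.
(a) CYA to add: (44 − 24) = 20 mg/L × 428,000 L = 8560 g cyanuric acid.

(b) Volume: 2090 m³ = 2,090,000 L.
(b) After draining 24% and refilling: 443 × 0.76 + 38 × 0.24 = 345.8 ppm.
(b) Deficit to target: 397 − 345.8 = 51.2 mg/L.
(b) As CaCO₃: 51.2 mg/L × 2,090,000 L = 107,000 g; ÷ 100.1 = 1069 mol Ca²⁺.
(b) Mass: 1069 × 111 = 118,700 g.

(a) 8.56 kg; (b) 119 kg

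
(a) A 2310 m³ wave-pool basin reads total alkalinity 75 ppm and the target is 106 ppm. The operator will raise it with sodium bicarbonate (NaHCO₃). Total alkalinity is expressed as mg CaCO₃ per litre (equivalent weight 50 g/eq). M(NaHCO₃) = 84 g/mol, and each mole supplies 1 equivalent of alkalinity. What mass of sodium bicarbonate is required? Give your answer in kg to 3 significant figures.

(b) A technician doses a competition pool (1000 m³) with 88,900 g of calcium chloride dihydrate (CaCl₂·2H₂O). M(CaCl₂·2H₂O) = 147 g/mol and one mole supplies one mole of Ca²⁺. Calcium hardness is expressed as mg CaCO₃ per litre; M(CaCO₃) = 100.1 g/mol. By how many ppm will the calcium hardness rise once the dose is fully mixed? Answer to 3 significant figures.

(a) Volume: 2310 m³ = 2,310,000 L.
(a) Alkalinity to add: (106 − 75) = 31 mg/L as CaCO₃ × 2,310,000 L = 71,610 g as CaCO₃.
(a) Equivalents: 71,610 g ÷ 50 g/eq = 1432 eq.
(a) NaHCO₃ supplies 1 eq per mole → 1432 mol.
(a) Mass: 1432 mol × 84 g/mol = 120,300 g.

(b) Volume: 1000 m³ = 1,000,000 L.
(b) Moles of Ca²⁺: 88,900 g ÷ 147 g/mol = 604.8 mol.
(b) As CaCO₃: 604.8 mol × 100.1 g/mol = 60,540 g.
(b) Rise: 60,540 g / 1,000,000 L × 1000 = 60.54 mg/L.

(a) 120 kg; (b) 60.5 ppm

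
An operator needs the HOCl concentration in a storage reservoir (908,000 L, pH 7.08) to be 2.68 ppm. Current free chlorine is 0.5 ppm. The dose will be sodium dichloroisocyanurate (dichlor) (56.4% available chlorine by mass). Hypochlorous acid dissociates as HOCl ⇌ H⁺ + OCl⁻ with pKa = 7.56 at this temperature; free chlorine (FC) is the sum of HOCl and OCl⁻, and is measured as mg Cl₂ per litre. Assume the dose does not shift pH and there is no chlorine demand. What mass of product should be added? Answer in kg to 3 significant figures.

[OCl⁻]/[HOCl] = 10^(pH − pKa) = 10^(7.08 − 7.56) = 0.3311; fraction as HOCl = 1/(1 + 0.3311) = 0.7512.
Free chlorine required for 2.68 ppm HOCl: 2.68 / 0.7512 = 3.567 ppm.
FC to add: 3.567 − 0.5 = 3.067 mg/L as Cl₂.
Cl₂ equivalent: 3.067 mg/L × 908,000 L = 2785 g.
Product at 56.4% available Cl: 2785 / 0.564 = 4938 g.

4.94 kg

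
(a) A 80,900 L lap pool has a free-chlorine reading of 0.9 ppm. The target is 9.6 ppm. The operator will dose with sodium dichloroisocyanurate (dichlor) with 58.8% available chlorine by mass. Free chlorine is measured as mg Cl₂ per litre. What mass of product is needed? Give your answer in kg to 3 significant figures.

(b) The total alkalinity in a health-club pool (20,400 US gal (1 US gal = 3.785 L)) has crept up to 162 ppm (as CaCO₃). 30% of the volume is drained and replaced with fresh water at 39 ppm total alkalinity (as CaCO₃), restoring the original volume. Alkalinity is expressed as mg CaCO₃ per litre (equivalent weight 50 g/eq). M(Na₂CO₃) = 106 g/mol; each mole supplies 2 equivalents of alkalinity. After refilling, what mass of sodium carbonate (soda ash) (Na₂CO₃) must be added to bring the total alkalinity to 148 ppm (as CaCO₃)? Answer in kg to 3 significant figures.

(a) 1.20 kg; (b) 1.87 kg

(a) Chlorine deficit: 9.6 − 0.9 = 8.7 ppm = 8.7 mg/L as Cl₂.
(a) Cl₂ equivalent needed: 8.7 mg/L × 80,900 L = 703,800 mg = 703.8 g.
(a) Product at 58.8% available chlorine: 703.8 / 0.588 = 1197 g.

(b) Volume: 20,400 US gal × 3.785 L/gal = 77,214 L.
(b) After draining 30% and refilling: 162 × 0.70 + 39 × 0.30 = 125.1 ppm.
(b) Deficit to target: 148 − 125.1 = 22.9 mg/L.
(b) As CaCO₃: 22.9 mg/L × 77,214 L = 1768 g; ÷ 50 g/eq ÷ 2 = 17.68 mol Na₂CO₃.
(b) Mass: 17.68 × 106 = 1874 g.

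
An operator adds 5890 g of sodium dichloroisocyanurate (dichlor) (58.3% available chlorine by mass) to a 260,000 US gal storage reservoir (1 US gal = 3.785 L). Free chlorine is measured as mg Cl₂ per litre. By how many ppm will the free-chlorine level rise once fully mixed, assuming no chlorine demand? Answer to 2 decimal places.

Volume: 260,000 US gal × 3.785 L/gal = 984,100 L.
Available chlorine delivered: 5890 g × 0.583 = 3434 g as Cl₂.
Concentration rise: 3434 g / 984,100 L = 3.489 mg/L = 3.49 ppm.

3.49 ppm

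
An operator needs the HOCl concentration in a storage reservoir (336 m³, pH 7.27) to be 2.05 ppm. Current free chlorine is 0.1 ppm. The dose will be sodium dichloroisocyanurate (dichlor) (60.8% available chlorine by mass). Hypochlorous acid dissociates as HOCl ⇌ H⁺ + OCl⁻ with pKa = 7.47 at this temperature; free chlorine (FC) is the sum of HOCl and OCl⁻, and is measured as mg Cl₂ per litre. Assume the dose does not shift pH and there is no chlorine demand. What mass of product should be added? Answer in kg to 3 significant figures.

1.79 kg

Volume: 336 m³ = 336,000 L.
[OCl⁻]/[HOCl] = 10^(pH − pKa) = 10^(7.27 − 7.47) = 0.631; fraction as HOCl = 1/(1 + 0.631) = 0.6131.
Free chlorine required for 2.05 ppm HOCl: 2.05 / 0.6131 = 3.343 ppm.
FC to add: 3.343 − 0.1 = 3.243 mg/L as Cl₂.
Cl₂ equivalent: 3.243 mg/L × 336,000 L = 1090 g.
Product at 60.8% available Cl: 1090 / 0.608 = 1792 g.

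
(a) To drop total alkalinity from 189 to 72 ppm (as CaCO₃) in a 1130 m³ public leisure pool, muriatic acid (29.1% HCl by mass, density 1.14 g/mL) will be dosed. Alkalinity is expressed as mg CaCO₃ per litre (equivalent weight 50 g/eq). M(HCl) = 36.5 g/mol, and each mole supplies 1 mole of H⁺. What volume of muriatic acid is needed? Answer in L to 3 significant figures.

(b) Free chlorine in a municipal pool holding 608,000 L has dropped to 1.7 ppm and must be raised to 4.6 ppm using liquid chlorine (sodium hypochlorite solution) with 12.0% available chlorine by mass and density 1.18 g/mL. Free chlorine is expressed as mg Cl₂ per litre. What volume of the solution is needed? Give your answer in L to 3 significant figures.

(a) Volume: 1130 m³ = 1,130,000 L.
(a) Alkalinity to neutralize: (189 − 72) = 117 mg/L as CaCO₃ × 1,130,000 L = 132,200 g as CaCO₃.
(a) Equivalents of H⁺ required: 132,200 ÷ 50 g/eq = 2644 eq = 2644 mol HCl.
(a) Mass of HCl: 2644 × 36.5 = 96,510 g.
(a) Mass of 29.1% solution: 96,510 / 0.291 = 331,700 g.
(a) Volume: 331,700 g ÷ 1.14 g/mL = 290,900 mL.

(b) Chlorine deficit: 4.6 − 1.7 = 2.9 ppm = 2.9 mg/L as Cl₂.
(b) Cl₂ equivalent needed: 2.9 mg/L × 608,000 L = 1,763,000 mg = 1763 g.
(b) Product at 12.0% available chlorine: 1763 / 0.12 = 14,690 g.
(b) Volume at density 1.18 g/mL: 14,690 g ÷ 1.18 g/mL = 12,450 mL.

(a) 291 L; (b) 12.5 L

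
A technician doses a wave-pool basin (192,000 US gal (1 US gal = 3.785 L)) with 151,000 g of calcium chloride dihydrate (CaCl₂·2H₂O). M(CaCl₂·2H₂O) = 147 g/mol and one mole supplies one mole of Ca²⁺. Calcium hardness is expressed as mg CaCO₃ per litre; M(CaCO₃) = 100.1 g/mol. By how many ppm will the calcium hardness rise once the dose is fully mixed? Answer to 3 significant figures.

Volume: 192,000 US gal × 3.785 L/gal = 726,720 L.
Moles of Ca²⁺: 151,000 g ÷ 147 g/mol = 1027 mol.
As CaCO₃: 1027 mol × 100.1 g/mol = 102,800 g.
Rise: 102,800 g / 726,720 L × 1000 = 141.5 mg/L.

141 ppm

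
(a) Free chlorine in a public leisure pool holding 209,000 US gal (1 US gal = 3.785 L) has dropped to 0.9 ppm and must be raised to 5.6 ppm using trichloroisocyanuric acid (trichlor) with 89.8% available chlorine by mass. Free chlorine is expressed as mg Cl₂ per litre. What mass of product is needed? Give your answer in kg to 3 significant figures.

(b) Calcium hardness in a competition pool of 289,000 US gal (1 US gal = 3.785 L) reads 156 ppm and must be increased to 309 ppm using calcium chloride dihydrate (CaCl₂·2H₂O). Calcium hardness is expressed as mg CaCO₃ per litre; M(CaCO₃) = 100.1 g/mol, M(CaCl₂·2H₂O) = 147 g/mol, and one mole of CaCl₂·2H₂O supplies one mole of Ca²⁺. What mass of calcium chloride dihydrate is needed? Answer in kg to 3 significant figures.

(a) 4.14 kg; (b) 246 kg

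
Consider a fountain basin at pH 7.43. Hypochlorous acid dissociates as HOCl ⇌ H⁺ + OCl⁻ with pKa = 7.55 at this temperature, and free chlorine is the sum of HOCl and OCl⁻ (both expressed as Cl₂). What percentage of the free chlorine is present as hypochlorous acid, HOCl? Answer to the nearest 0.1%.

56.9%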